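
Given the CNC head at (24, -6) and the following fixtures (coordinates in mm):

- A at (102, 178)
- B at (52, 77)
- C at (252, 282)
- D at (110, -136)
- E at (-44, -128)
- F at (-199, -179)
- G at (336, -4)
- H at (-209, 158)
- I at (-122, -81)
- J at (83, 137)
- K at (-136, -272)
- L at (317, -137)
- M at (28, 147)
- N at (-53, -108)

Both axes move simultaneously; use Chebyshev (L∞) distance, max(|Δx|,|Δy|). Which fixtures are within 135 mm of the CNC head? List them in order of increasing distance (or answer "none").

B, N, E, D

Distances from (24, -6):
A: max(|78|, |184|) = 184 mm
B: max(|28|, |83|) = 83 mm
C: max(|228|, |288|) = 288 mm
D: max(|86|, |-130|) = 130 mm
E: max(|-68|, |-122|) = 122 mm
F: max(|-223|, |-173|) = 223 mm
G: max(|312|, |2|) = 312 mm
H: max(|-233|, |164|) = 233 mm
I: max(|-146|, |-75|) = 146 mm
J: max(|59|, |143|) = 143 mm
K: max(|-160|, |-266|) = 266 mm
L: max(|293|, |-131|) = 293 mm
M: max(|4|, |153|) = 153 mm
N: max(|-77|, |-102|) = 102 mm
Threshold 135 mm: B (83 mm), N (102 mm), E (122 mm), D (130 mm) are within range.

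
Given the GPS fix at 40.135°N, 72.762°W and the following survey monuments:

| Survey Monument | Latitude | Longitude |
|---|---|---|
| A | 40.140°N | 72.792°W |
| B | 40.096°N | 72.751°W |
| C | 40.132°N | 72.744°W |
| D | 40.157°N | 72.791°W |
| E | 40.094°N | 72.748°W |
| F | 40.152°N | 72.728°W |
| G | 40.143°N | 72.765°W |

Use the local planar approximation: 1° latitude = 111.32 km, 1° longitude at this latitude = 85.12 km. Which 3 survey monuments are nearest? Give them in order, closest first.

G, C, A

Distances from 40.135°N, 72.762°W:
A: √((0.005·111.32)² + (-0.030·85.12)²) = √(0.30980 + 6.52087) = 2.614 km
B: √((-0.039·111.32)² + (0.011·85.12)²) = √(18.84845 + 0.87670) = 4.441 km
C: √((-0.003·111.32)² + (0.018·85.12)²) = √(0.11153 + 2.34751) = 1.568 km
D: √((0.022·111.32)² + (-0.029·85.12)²) = √(5.99780 + 6.09339) = 3.477 km
E: √((-0.041·111.32)² + (0.014·85.12)²) = √(20.83119 + 1.42010) = 4.717 km
F: √((0.017·111.32)² + (0.034·85.12)²) = √(3.58133 + 8.37570) = 3.458 km
G: √((0.008·111.32)² + (-0.003·85.12)²) = √(0.79310 + 0.06521) = 0.926 km
Sorted: G (0.926 km) < C (1.568 km) < A (2.614 km) < F (3.458 km) < D (3.477 km) < …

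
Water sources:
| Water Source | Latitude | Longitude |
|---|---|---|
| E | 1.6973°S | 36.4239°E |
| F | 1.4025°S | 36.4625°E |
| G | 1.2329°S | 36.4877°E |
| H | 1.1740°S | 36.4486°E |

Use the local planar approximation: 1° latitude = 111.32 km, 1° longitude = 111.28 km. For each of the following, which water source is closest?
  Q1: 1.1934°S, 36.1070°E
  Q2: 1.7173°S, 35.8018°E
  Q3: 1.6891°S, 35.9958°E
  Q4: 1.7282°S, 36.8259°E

Q1 at 1.1934°S, 36.1070°E:
  E: √((-0.5039·111.32)² + (0.3169·111.28)²) = √(3146.553440 + 1243.594270) = 66.2582 km
  F: √((-0.2091·111.32)² + (0.3555·111.28)²) = √(541.819288 + 1564.996765) = 45.9001 km
  G: √((-0.0395·111.32)² + (0.3807·111.28)²) = √(19.334840 + 1794.733576) = 42.5919 km
  H: √((0.0194·111.32)² + (0.3416·111.28)²) = √(4.663907 + 1445.007024) = 38.0745 km
  → nearest: H (38.0745 km)
Q2 at 1.7173°S, 35.8018°E:
  E: √((0.0200·111.32)² + (0.6221·111.28)²) = √(4.956857 + 4792.417404) = 69.2631 km
  F: √((0.3148·111.32)² + (0.6607·111.28)²) = √(1228.049415 + 5405.586827) = 81.4471 km
  G: √((0.4844·111.32)² + (0.6859·111.28)²) = √(2907.733930 + 5825.803602) = 93.4534 km
  H: √((0.5433·111.32)² + (0.6468·111.28)²) = √(3657.849270 + 5180.530757) = 94.0127 km
  → nearest: E (69.2631 km)
Q3 at 1.6891°S, 35.9958°E:
  E: √((-0.0082·111.32)² + (0.4281·111.28)²) = √(0.833248 + 2269.471272) = 47.6477 km
  F: √((0.2866·111.32)² + (0.4667·111.28)²) = √(1017.885124 + 2697.179411) = 60.9513 km
  G: √((0.4562·111.32)² + (0.4919·111.28)²) = √(2579.033345 + 2996.317833) = 74.6683 km
  H: √((0.5151·111.32)² + (0.4528·111.28)²) = √(3287.982483 + 2538.908621) = 76.3341 km
  → nearest: E (47.6477 km)
Q4 at 1.7282°S, 36.8259°E:
  E: √((0.0309·111.32)² + (-0.4020·111.28)²) = √(11.832141 + 2001.180858) = 44.8666 km
  F: √((0.3257·111.32)² + (-0.3634·111.28)²) = √(1314.564538 + 1635.325014) = 54.3129 km
  G: √((0.4953·111.32)² + (-0.3382·111.28)²) = √(3040.066273 + 1416.385397) = 66.7567 km
  H: √((0.5542·111.32)² + (-0.3773·111.28)²) = √(3806.093371 + 1762.819494) = 74.6251 km
  → nearest: E (44.8666 km)

Q1→H; Q2→E; Q3→E; Q4→E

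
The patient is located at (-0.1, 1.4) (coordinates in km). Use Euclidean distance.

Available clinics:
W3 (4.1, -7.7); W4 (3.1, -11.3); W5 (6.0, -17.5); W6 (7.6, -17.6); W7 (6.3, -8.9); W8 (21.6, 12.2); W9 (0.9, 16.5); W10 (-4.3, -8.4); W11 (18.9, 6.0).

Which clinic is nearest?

W3

Distances from (-0.1, 1.4):
W3: 10.0 km
W4: 13.1 km
W5: 19.9 km
W6: 20.5 km
W7: 12.1 km
W8: 24.2 km
W9: 15.1 km
W10: 10.7 km
W11: 19.5 km
Minimum: W3 at 10.0 km.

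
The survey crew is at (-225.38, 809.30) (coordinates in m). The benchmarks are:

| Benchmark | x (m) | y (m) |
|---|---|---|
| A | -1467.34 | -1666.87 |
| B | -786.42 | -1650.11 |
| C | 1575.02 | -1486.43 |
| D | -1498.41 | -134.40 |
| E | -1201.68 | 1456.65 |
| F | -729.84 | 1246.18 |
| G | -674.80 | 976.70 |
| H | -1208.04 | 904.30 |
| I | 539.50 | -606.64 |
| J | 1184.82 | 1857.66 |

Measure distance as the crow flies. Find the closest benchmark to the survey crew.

G

Distances from (-225.38, 809.30):
A: 2770.18 m
B: 2522.59 m
C: 2917.50 m
D: 1584.67 m
E: 1171.42 m
F: 667.34 m
G: 479.58 m
H: 987.24 m
I: 1609.33 m
J: 1757.19 m
Minimum: G at 479.58 m.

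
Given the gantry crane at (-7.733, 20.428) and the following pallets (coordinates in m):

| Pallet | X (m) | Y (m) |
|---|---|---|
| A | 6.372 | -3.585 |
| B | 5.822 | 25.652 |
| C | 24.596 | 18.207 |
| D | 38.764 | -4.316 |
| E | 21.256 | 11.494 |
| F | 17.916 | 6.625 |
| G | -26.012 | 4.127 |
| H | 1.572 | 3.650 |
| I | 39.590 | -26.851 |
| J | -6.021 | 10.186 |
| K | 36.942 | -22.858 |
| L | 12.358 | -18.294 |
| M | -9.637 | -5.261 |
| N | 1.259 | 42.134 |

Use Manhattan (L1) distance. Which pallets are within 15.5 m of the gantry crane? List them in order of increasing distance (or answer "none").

J

Distances from (-7.733, 20.428):
A: |14.105| + |-24.013| = 14.105 + 24.013 = 38.118 m
B: |13.555| + |5.224| = 13.555 + 5.224 = 18.779 m
C: |32.329| + |-2.221| = 32.329 + 2.221 = 34.550 m
D: |46.497| + |-24.744| = 46.497 + 24.744 = 71.241 m
E: |28.989| + |-8.934| = 28.989 + 8.934 = 37.923 m
F: |25.649| + |-13.803| = 25.649 + 13.803 = 39.452 m
G: |-18.279| + |-16.301| = 18.279 + 16.301 = 34.580 m
H: |9.305| + |-16.778| = 9.305 + 16.778 = 26.083 m
I: |47.323| + |-47.279| = 47.323 + 47.279 = 94.602 m
J: |1.712| + |-10.242| = 1.712 + 10.242 = 11.954 m
K: |44.675| + |-43.286| = 44.675 + 43.286 = 87.961 m
L: |20.091| + |-38.722| = 20.091 + 38.722 = 58.813 m
M: |-1.904| + |-25.689| = 1.904 + 25.689 = 27.593 m
N: |8.992| + |21.706| = 8.992 + 21.706 = 30.698 m
Threshold 15.5 m: J (11.954 m) is within range.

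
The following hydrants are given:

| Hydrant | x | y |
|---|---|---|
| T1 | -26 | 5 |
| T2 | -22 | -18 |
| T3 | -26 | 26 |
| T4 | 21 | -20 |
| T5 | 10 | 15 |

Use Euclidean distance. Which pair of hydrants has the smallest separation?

Pairwise distances:
T1–T3: 21.0
T1–T2: 23.3
T4–T5: 36.7
T1–T5: 37.4
T3–T5: 37.6
T2–T4: 43.0
T2–T3: 44.2
T2–T5: 46.0
T1–T4: 53.2
T3–T4: 65.8
Closest pair: T1–T3 at 21.0.

T1 and T3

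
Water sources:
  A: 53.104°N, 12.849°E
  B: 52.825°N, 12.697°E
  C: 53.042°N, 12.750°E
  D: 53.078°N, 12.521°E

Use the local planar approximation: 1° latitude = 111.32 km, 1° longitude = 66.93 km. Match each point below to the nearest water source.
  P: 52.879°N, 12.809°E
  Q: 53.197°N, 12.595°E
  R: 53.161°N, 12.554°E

P at 52.879°N, 12.809°E:
  A: √((0.225·111.32)² + (0.040·66.93)²) = √(627.35221 + 7.16740) = 25.190 km
  B: √((-0.054·111.32)² + (-0.112·66.93)²) = √(36.13549 + 56.19241) = 9.609 km
  C: √((0.163·111.32)² + (-0.059·66.93)²) = √(329.24683 + 15.59357) = 18.570 km
  D: √((0.199·111.32)² + (-0.288·66.93)²) = √(490.74123 + 371.55801) = 29.365 km
  → nearest: B (9.609 km)
Q at 53.197°N, 12.595°E:
  A: √((-0.093·111.32)² + (0.254·66.93)²) = √(107.17964 + 289.00748) = 19.904 km
  B: √((-0.372·111.32)² + (0.102·66.93)²) = √(1714.87423 + 46.60602) = 41.970 km
  C: √((-0.155·111.32)² + (0.155·66.93)²) = √(297.72122 + 107.62299) = 20.133 km
  D: √((-0.119·111.32)² + (-0.074·66.93)²) = √(175.48513 + 24.53043) = 14.143 km
  → nearest: D (14.143 km)
R at 53.161°N, 12.554°E:
  A: √((-0.057·111.32)² + (0.295·66.93)²) = √(40.26207 + 389.83936) = 20.739 km
  B: √((-0.336·111.32)² + (0.143·66.93)²) = √(1399.02331 + 91.60385) = 38.609 km
  C: √((-0.119·111.32)² + (0.196·66.93)²) = √(175.48513 + 172.08927) = 18.643 km
  D: √((-0.083·111.32)² + (-0.033·66.93)²) = √(85.36947 + 4.87831) = 9.500 km
  → nearest: D (9.500 km)

P→B; Q→D; R→D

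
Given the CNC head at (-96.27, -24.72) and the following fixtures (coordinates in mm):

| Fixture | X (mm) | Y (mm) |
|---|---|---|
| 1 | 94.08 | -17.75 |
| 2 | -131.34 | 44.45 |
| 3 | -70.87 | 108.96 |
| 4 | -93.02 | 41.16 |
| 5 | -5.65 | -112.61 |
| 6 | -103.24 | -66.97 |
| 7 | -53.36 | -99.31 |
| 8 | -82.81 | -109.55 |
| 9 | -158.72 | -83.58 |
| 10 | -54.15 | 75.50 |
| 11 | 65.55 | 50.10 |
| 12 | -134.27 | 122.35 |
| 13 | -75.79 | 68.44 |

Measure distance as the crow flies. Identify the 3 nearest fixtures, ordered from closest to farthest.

Distances from (-96.27, -24.72):
1: 190.48 mm
2: 77.55 mm
3: 136.07 mm
4: 65.96 mm
5: 126.24 mm
6: 42.82 mm
7: 86.05 mm
8: 85.89 mm
9: 85.82 mm
10: 108.71 mm
11: 178.28 mm
12: 151.90 mm
13: 95.38 mm
Sorted: 6 (42.82 mm) < 4 (65.96 mm) < 2 (77.55 mm) < 9 (85.82 mm) < 8 (85.89 mm) < …

6, 4, 2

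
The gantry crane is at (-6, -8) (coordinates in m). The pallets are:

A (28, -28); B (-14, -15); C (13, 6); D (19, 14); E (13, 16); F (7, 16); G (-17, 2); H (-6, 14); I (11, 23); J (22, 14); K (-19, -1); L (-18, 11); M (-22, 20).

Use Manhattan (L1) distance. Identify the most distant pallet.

A

Distances from (-6, -8):
A: 54 m
B: 15 m
C: 33 m
D: 47 m
E: 43 m
F: 37 m
G: 21 m
H: 22 m
I: 48 m
J: 50 m
K: 20 m
L: 31 m
M: 44 m
Maximum: A at 54 m.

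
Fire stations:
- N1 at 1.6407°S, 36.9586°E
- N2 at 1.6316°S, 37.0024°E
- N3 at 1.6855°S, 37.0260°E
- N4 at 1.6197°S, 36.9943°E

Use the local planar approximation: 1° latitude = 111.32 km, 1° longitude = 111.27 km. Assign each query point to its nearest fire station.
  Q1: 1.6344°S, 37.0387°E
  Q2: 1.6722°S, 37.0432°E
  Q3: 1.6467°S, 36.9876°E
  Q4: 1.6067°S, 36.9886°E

Q1 at 1.6344°S, 37.0387°E:
  N1: 8.9403 km
  N2: 4.0511 km
  N3: 5.8613 km
  N4: 5.2043 km
  → nearest: N2 (4.0511 km)
Q2 at 1.6722°S, 37.0432°E:
  N1: 10.0453 km
  N2: 6.4060 km
  N3: 2.4197 km
  N4: 7.9851 km
  → nearest: N3 (2.4197 km)
Q3 at 1.6467°S, 36.9876°E:
  N1: 3.2952 km
  N2: 2.3532 km
  N3: 6.0755 km
  N4: 3.0967 km
  → nearest: N2 (2.3532 km)
Q4 at 1.6067°S, 36.9886°E:
  N1: 5.0466 km
  N2: 3.1688 km
  N3: 9.7091 km
  N4: 1.5800 km
  → nearest: N4 (1.5800 km)

Q1→N2; Q2→N3; Q3→N2; Q4→N4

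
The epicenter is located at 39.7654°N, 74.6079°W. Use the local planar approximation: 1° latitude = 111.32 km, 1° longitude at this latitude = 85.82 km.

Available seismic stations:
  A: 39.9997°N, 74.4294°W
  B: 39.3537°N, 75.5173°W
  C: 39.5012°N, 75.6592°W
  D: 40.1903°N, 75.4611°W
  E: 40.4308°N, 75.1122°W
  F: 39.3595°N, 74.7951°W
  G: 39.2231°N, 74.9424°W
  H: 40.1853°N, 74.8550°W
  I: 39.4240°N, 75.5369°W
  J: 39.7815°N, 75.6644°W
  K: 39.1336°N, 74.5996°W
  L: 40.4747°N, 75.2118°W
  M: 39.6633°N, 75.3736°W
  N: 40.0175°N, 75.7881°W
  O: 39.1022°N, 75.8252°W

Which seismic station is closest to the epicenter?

A

Distances from 39.7654°N, 74.6079°W:
A: 30.2482 km
B: 90.5064 km
C: 94.8952 km
D: 87.1704 km
E: 85.7892 km
F: 47.9559 km
G: 66.8467 km
H: 51.3287 km
I: 88.3216 km
J: 90.6865 km
K: 70.3356 km
L: 94.4488 km
M: 66.6881 km
N: 105.1008 km
O: 127.9226 km
Minimum: A at 30.2482 km.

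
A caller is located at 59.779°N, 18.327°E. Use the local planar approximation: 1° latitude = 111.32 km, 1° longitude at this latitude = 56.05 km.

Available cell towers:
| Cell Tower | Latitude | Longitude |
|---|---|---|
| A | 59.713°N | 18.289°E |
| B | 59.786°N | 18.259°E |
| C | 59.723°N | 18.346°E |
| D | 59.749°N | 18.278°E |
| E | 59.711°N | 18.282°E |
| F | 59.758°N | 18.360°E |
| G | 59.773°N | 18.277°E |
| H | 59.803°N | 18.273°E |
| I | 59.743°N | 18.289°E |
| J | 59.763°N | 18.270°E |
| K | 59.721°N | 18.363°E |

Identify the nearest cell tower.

Distances from 59.779°N, 18.327°E:
A: 7.650 km
B: 3.890 km
C: 6.324 km
D: 4.324 km
E: 7.979 km
F: 2.981 km
G: 2.881 km
H: 4.037 km
I: 4.538 km
J: 3.658 km
K: 6.765 km
Minimum: G at 2.881 km.

G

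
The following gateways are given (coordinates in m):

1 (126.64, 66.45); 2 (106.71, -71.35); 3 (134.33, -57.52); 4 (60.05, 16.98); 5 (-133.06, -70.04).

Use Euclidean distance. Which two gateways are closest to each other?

2 and 3

Pairwise distances:
1–2: √((-19.93)² + (-137.80)²) = √(397.2049 + 18988.8400) = 139.23 m
1–3: √((7.69)² + (-123.97)²) = √(59.1361 + 15368.5609) = 124.21 m
1–4: √((-66.59)² + (-49.47)²) = √(4434.2281 + 2447.2809) = 82.95 m
1–5: √((-259.70)² + (-136.49)²) = √(67444.0900 + 18629.5201) = 293.38 m
2–3: √((27.62)² + (13.83)²) = √(762.8644 + 191.2689) = 30.89 m
2–4: √((-46.66)² + (88.33)²) = √(2177.1556 + 7802.1889) = 99.90 m
2–5: √((-239.77)² + (1.31)²) = √(57489.6529 + 1.7161) = 239.77 m
3–4: √((-74.28)² + (74.50)²) = √(5517.5184 + 5550.2500) = 105.20 m
3–5: √((-267.39)² + (-12.52)²) = √(71497.4121 + 156.7504) = 267.68 m
4–5: √((-193.11)² + (-87.02)²) = √(37291.4721 + 7572.4804) = 211.81 m
Closest pair: 2–3 at 30.89 m.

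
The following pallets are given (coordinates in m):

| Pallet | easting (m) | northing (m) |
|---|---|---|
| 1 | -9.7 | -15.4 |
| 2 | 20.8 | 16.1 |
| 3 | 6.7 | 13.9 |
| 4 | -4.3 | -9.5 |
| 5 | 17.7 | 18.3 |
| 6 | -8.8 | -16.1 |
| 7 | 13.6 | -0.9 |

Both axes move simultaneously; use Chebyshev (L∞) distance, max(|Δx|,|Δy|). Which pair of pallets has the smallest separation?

1 and 6

Pairwise distances:
1–2: 31.5 m
1–3: 29.3 m
1–4: 5.9 m
1–5: 33.7 m
1–6: 0.9 m
1–7: 23.3 m
2–3: 14.1 m
2–4: 25.6 m
2–5: 3.1 m
2–6: 32.2 m
2–7: 17.0 m
3–4: 23.4 m
3–5: 11.0 m
3–6: 30.0 m
3–7: 14.8 m
4–5: 27.8 m
4–6: 6.6 m
4–7: 17.9 m
5–6: 34.4 m
5–7: 19.2 m
6–7: 22.4 m
Closest pair: 1–6 at 0.9 m.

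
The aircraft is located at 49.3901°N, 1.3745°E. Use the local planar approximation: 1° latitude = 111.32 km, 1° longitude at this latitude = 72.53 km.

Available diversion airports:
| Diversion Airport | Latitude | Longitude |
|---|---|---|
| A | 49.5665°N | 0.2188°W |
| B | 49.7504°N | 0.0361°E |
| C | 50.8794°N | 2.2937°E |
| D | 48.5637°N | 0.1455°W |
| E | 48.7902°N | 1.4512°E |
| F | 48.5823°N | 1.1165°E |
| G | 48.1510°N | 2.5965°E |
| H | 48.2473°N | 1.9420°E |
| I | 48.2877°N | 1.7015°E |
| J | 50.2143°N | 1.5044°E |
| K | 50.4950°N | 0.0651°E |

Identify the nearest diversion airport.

Distances from 49.3901°N, 1.3745°E:
A: √((0.1764·111.32)² + (-1.5933·72.53)²) = √(385.605799 + 13354.587169) = 117.2186 km
B: √((0.3603·111.32)² + (-1.3384·72.53)²) = √(1608.699473 + 9423.390987) = 105.0338 km
C: √((1.4893·111.32)² + (0.9192·72.53)²) = √(27485.951405 + 4444.832364) = 178.6919 km
D: √((-0.8264·111.32)² + (-1.5200·72.53)²) = √(8463.052059 + 12154.092319) = 143.5867 km
E: √((-0.5999·111.32)² + (0.0767·72.53)²) = √(4459.684331 + 30.947536) = 67.0122 km
F: √((-0.8078·111.32)² + (-0.2580·72.53)²) = √(8086.379011 + 350.166638) = 91.8507 km
G: √((-1.2391·111.32)² + (1.2220·72.53)²) = √(19026.508930 + 7855.571154) = 163.9576 km
H: √((-1.1428·111.32)² + (0.5675·72.53)²) = √(16184.036855 + 1694.209399) = 133.7096 km
I: √((-1.1024·111.32)² + (0.3270·72.53)²) = √(15059.994195 + 562.510794) = 124.9900 km
J: √((0.8242·111.32)² + (0.1299·72.53)²) = √(8418.052224 + 88.767432) = 92.2324 km
K: √((1.1049·111.32)² + (-1.3094·72.53)²) = √(15128.377134 + 9019.449434) = 155.3957 km
Minimum: E at 67.0122 km.

E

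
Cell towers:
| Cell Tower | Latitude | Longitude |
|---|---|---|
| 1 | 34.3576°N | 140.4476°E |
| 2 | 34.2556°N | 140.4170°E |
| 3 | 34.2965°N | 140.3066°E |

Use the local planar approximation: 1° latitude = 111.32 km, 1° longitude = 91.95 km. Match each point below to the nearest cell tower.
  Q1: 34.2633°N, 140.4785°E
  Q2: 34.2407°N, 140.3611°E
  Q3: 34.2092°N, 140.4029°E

Q1→2; Q2→2; Q3→2

Q1 at 34.2633°N, 140.4785°E:
  1: √((0.0943·111.32)² + (-0.0309·91.95)²) = √(110.197002 + 8.072730) = 10.8752 km
  2: √((-0.0077·111.32)² + (-0.0615·91.95)²) = √(0.734730 + 31.978177) = 5.7195 km
  3: √((0.0332·111.32)² + (-0.1719·91.95)²) = √(13.659115 + 249.836117) = 16.2325 km
  → nearest: 2 (5.7195 km)
Q2 at 34.2407°N, 140.3611°E:
  1: √((0.1169·111.32)² + (0.0865·91.95)²) = √(169.346185 + 63.260946) = 15.2515 km
  2: √((0.0149·111.32)² + (0.0559·91.95)²) = √(2.751180 + 26.419651) = 5.4010 km
  3: √((0.0558·111.32)² + (-0.0545·91.95)²) = √(38.584670 + 25.112877) = 7.9811 km
  → nearest: 2 (5.4010 km)
Q3 at 34.2092°N, 140.4029°E:
  1: √((0.1484·111.32)² + (0.0447·91.95)²) = √(272.906700 + 16.893456) = 17.0235 km
  2: √((0.0464·111.32)² + (0.0141·91.95)²) = √(26.679787 + 1.680899) = 5.3255 km
  3: √((0.0873·111.32)² + (-0.0963·91.95)²) = √(94.444111 + 78.407217) = 13.1473 km
  → nearest: 2 (5.3255 km)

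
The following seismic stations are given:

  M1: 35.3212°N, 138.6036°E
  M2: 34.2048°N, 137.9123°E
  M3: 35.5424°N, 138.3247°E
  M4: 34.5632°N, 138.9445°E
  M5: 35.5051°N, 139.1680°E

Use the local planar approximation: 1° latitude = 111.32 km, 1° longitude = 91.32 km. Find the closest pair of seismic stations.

M1 and M3

Pairwise distances:
M1–M2: √((-1.1164·111.32)² + (-0.6913·91.32)²) = √(15444.933792 + 3985.335790) = 139.3925 km
M1–M3: √((0.2212·111.32)² + (-0.2789·91.32)²) = √(606.340588 + 648.677500) = 35.4262 km
M1–M4: √((-0.7580·111.32)² + (0.3409·91.32)²) = √(7120.078906 + 969.138414) = 89.9401 km
M1–M5: √((0.1839·111.32)² + (0.5644·91.32)²) = √(419.092466 + 2656.475506) = 55.4578 km
M2–M3: √((1.3376·111.32)² + (0.4124·91.32)²) = √(22171.696012 + 1418.303318) = 153.5904 km
M2–M4: √((0.3584·111.32)² + (1.0322·91.32)²) = √(1591.777631 + 8885.042614) = 102.3563 km
M2–M5: √((1.3003·111.32)² + (1.2557·91.32)²) = √(20952.387642 + 13149.329074) = 184.6665 km
M3–M4: √((-0.9792·111.32)² + (0.6198·91.32)²) = √(11881.990613 + 3203.575395) = 122.8233 km
M3–M5: √((-0.0373·111.32)² + (0.8433·91.32)²) = √(17.241064 + 5930.564127) = 77.1220 km
M4–M5: √((0.9419·111.32)² + (0.2235·91.32)²) = √(10994.006493 + 416.568916) = 106.8203 km
Closest pair: M1–M3 at 35.4262 km.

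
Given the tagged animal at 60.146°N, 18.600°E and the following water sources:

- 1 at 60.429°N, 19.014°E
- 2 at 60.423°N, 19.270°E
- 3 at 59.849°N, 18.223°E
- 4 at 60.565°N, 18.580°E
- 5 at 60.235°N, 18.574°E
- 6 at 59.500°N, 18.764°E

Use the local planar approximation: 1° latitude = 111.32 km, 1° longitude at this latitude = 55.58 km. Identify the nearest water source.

Distances from 60.146°N, 18.600°E:
1: 39.012 km
2: 48.348 km
3: 39.143 km
4: 46.656 km
5: 10.012 km
6: 72.488 km
Minimum: 5 at 10.012 km.

5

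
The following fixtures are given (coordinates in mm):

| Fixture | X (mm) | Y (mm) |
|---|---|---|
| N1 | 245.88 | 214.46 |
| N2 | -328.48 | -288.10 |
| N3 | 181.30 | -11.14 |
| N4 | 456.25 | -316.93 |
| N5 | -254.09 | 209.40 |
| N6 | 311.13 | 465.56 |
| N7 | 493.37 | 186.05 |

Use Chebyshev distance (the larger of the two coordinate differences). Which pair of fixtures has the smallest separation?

Pairwise distances:
N1–N2: max(|-574.36|, |-502.56|) = 574.36 mm
N1–N3: max(|-64.58|, |-225.60|) = 225.60 mm
N1–N4: max(|210.37|, |-531.39|) = 531.39 mm
N1–N5: max(|-499.97|, |-5.06|) = 499.97 mm
N1–N6: max(|65.25|, |251.10|) = 251.10 mm
N1–N7: max(|247.49|, |-28.41|) = 247.49 mm
N2–N3: max(|509.78|, |276.96|) = 509.78 mm
N2–N4: max(|784.73|, |-28.83|) = 784.73 mm
N2–N5: max(|74.39|, |497.50|) = 497.50 mm
N2–N6: max(|639.61|, |753.66|) = 753.66 mm
N2–N7: max(|821.85|, |474.15|) = 821.85 mm
N3–N4: max(|274.95|, |-305.79|) = 305.79 mm
N3–N5: max(|-435.39|, |220.54|) = 435.39 mm
N3–N6: max(|129.83|, |476.70|) = 476.70 mm
N3–N7: max(|312.07|, |197.19|) = 312.07 mm
N4–N5: max(|-710.34|, |526.33|) = 710.34 mm
N4–N6: max(|-145.12|, |782.49|) = 782.49 mm
N4–N7: max(|37.12|, |502.98|) = 502.98 mm
N5–N6: max(|565.22|, |256.16|) = 565.22 mm
N5–N7: max(|747.46|, |-23.35|) = 747.46 mm
N6–N7: max(|182.24|, |-279.51|) = 279.51 mm
Closest pair: N1–N3 at 225.60 mm.

N1 and N3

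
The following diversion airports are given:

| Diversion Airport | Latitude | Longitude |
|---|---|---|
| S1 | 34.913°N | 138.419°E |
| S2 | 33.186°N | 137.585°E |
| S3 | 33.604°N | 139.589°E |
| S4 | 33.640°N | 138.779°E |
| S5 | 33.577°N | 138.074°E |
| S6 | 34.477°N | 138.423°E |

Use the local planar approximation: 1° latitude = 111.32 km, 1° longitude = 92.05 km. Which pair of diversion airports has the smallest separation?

Pairwise distances:
S1–S2: 207.011 km
S1–S3: 181.198 km
S1–S4: 145.533 km
S1–S5: 152.076 km
S1–S6: 48.537 km
S2–S3: 190.246 km
S2–S4: 120.971 km
S2–S5: 62.615 km
S2–S6: 163.107 km
S3–S4: 74.668 km
S3–S5: 139.488 km
S3–S6: 144.790 km
S4–S5: 65.273 km
S4–S6: 98.769 km
S5–S6: 105.213 km
Closest pair: S1–S6 at 48.537 km.

S1 and S6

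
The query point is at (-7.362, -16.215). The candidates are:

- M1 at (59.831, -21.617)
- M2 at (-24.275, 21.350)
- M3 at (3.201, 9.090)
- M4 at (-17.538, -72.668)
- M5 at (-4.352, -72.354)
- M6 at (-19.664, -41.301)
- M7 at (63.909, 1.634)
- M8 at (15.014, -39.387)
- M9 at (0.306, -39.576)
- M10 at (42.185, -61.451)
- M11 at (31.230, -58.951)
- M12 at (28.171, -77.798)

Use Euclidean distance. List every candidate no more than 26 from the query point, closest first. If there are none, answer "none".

M9

Distances from (-7.362, -16.215):
M1: 67.410
M2: 41.197
M3: 27.421
M4: 57.363
M5: 56.220
M6: 27.940
M7: 73.472
M8: 32.212
M9: 24.587
M10: 67.091
M11: 57.582
M12: 71.099
Threshold 26: M9 (24.587) is within range.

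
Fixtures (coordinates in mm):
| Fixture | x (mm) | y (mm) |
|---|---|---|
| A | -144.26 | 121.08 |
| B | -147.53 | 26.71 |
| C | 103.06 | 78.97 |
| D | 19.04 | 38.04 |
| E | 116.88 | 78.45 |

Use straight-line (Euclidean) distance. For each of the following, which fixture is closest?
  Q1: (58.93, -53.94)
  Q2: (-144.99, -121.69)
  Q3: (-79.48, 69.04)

Q1 at (58.93, -53.94):
  A: 268.18 mm
  B: 221.65 mm
  C: 140.04 mm
  D: 100.26 mm
  E: 144.52 mm
  → nearest: D (100.26 mm)
Q2 at (-144.99, -121.69):
  A: 242.77 mm
  B: 148.42 mm
  C: 319.05 mm
  D: 228.95 mm
  E: 329.59 mm
  → nearest: B (148.42 mm)
Q3 at (-79.48, 69.04):
  A: 83.09 mm
  B: 80.14 mm
  C: 182.81 mm
  D: 103.28 mm
  E: 196.59 mm
  → nearest: B (80.14 mm)

Q1→D; Q2→B; Q3→B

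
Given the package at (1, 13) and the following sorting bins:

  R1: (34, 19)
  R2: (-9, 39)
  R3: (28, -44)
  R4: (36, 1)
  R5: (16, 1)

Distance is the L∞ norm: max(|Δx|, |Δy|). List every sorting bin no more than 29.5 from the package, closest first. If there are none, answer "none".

R5, R2

Distances from (1, 13):
R1: max(|33|, |6|) = 33
R2: max(|-10|, |26|) = 26
R3: max(|27|, |-57|) = 57
R4: max(|35|, |-12|) = 35
R5: max(|15|, |-12|) = 15
Threshold 29.5: R5 (15), R2 (26) are within range.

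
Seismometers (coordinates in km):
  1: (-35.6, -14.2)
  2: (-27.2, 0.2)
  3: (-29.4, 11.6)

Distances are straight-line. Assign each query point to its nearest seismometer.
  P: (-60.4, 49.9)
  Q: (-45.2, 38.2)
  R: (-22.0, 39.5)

P→3; Q→3; R→3

P at (-60.4, 49.9):
  1: 68.7 km
  2: 59.8 km
  3: 49.3 km
  → nearest: 3 (49.3 km)
Q at (-45.2, 38.2):
  1: 53.3 km
  2: 42.0 km
  3: 30.9 km
  → nearest: 3 (30.9 km)
R at (-22.0, 39.5):
  1: 55.4 km
  2: 39.6 km
  3: 28.9 km
  → nearest: 3 (28.9 km)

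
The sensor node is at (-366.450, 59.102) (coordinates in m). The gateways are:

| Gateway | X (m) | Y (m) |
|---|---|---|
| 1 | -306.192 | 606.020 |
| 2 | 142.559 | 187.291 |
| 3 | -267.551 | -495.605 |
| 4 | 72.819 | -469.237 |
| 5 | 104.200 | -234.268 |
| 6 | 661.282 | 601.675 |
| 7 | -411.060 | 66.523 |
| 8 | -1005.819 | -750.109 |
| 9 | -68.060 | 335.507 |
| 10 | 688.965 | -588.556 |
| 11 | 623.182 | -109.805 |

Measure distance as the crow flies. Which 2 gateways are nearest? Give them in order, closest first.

7, 9

Distances from (-366.450, 59.102):
1: √((60.258)² + (546.918)²) = √(3631.02656 + 299119.29872) = 550.228 m
2: √((509.009)² + (128.189)²) = √(259090.16208 + 16432.41972) = 524.902 m
3: √((98.899)² + (-554.707)²) = √(9781.01220 + 307699.85585) = 563.454 m
4: √((439.269)² + (-528.339)²) = √(192957.25436 + 279142.09892) = 687.095 m
5: √((470.650)² + (-293.370)²) = √(221511.42250 + 86065.95690) = 554.597 m
6: √((1027.732)² + (542.573)²) = √(1056233.06382 + 294385.46033) = 1162.161 m
7: √((-44.610)² + (7.421)²) = √(1990.05210 + 55.07124) = 45.223 m
8: √((-639.369)² + (-809.211)²) = √(408792.71816 + 654822.44252) = 1031.317 m
9: √((298.390)² + (276.405)²) = √(89036.59210 + 76399.72403) = 406.739 m
10: √((1055.415)² + (-647.658)²) = √(1113900.82223 + 419460.88496) = 1238.290 m
11: √((989.632)² + (-168.907)²) = √(979371.49542 + 28529.57465) = 1003.943 m
Sorted: 7 (45.223 m) < 9 (406.739 m) < 2 (524.902 m) < 1 (550.228 m) < …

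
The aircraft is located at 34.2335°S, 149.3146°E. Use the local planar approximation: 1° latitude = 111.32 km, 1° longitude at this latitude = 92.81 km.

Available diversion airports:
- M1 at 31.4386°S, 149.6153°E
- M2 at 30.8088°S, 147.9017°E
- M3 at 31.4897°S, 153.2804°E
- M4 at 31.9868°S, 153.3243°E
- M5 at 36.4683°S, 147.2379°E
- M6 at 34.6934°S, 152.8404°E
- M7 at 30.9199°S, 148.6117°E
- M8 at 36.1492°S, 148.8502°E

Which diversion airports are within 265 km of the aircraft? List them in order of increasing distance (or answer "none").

M8

Distances from 34.2335°S, 149.3146°E:
M1: √((2.7949·111.32)² + (0.3007·92.81)²) = √(96800.799149 + 778.854622) = 312.3774 km
M2: √((3.4247·111.32)² + (-1.4129·92.81)²) = √(145342.110704 + 17195.404464) = 403.1594 km
M3: √((2.7438·111.32)² + (3.9658·92.81)²) = √(93293.481198 + 135472.505271) = 478.2949 km
M4: √((2.2467·111.32)² + (4.0097·92.81)²) = √(62551.332536 + 138488.370880) = 448.3745 km
M5: √((-2.2348·111.32)² + (-2.0767·92.81)²) = √(61890.461440 + 37148.139790) = 314.7040 km
M6: √((-0.4599·111.32)² + (3.5258·92.81)²) = √(2621.037379 + 107079.144361) = 331.2102 km
M7: √((3.3136·111.32)² + (-0.7029·92.81)²) = √(136065.041488 + 4255.755136) = 374.5942 km
M8: √((-1.9157·111.32)² + (-0.4644·92.81)²) = √(45478.003819 + 1857.693098) = 217.5677 km
Threshold 265 km: M8 (217.5677 km) is within range.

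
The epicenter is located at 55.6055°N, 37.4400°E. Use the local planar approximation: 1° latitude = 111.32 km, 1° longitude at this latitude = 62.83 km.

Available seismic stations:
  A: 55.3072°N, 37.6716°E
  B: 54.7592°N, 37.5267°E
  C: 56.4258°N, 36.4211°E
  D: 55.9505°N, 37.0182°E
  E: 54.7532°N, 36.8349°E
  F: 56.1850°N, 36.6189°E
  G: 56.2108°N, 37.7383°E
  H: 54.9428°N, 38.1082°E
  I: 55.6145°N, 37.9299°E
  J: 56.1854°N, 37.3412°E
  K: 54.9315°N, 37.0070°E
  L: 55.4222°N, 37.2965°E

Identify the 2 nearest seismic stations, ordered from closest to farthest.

L, I

Distances from 55.6055°N, 37.4400°E:
A: 36.2551 km
B: 94.3675 km
C: 111.5205 km
D: 46.6617 km
E: 102.2118 km
F: 82.6016 km
G: 69.9400 km
H: 84.8814 km
I: 30.7967 km
J: 64.8522 km
K: 79.8097 km
L: 22.3081 km
Sorted: L (22.3081 km) < I (30.7967 km) < A (36.2551 km) < D (46.6617 km) < …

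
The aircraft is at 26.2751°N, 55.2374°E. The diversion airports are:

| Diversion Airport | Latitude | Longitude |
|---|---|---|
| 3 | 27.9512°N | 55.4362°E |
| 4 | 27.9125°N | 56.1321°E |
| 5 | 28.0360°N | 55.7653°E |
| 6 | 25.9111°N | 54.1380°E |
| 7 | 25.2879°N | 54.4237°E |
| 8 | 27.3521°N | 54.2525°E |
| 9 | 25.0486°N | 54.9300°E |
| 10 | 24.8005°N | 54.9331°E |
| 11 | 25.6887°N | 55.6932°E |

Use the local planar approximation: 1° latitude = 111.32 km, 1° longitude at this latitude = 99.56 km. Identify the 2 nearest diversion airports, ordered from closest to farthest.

11, 6

Distances from 26.2751°N, 55.2374°E:
3: 187.6303 km
4: 202.8766 km
5: 202.9470 km
6: 116.7158 km
7: 136.5279 km
8: 154.8842 km
9: 139.9220 km
10: 166.9248 km
11: 79.5017 km
Sorted: 11 (79.5017 km) < 6 (116.7158 km) < 7 (136.5279 km) < 9 (139.9220 km) < …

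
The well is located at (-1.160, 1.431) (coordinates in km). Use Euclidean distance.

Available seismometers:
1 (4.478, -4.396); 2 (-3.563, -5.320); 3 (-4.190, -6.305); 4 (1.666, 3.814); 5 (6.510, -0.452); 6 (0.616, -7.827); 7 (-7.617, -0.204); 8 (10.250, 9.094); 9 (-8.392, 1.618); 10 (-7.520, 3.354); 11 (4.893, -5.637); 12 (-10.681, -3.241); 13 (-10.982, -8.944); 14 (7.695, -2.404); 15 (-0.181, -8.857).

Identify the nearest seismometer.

4

Distances from (-1.160, 1.431):
1: √((5.638)² + (-5.827)²) = √(31.78704 + 33.95393) = 8.108 km
2: √((-2.403)² + (-6.751)²) = √(5.77441 + 45.57600) = 7.166 km
3: √((-3.030)² + (-7.736)²) = √(9.18090 + 59.84570) = 8.308 km
4: √((2.826)² + (2.383)²) = √(7.98628 + 5.67869) = 3.697 km
5: √((7.670)² + (-1.883)²) = √(58.82890 + 3.54569) = 7.898 km
6: √((1.776)² + (-9.258)²) = √(3.15418 + 85.71056) = 9.427 km
7: √((-6.457)² + (-1.635)²) = √(41.69285 + 2.67322) = 6.661 km
8: √((11.410)² + (7.663)²) = √(130.18810 + 58.72157) = 13.744 km
9: √((-7.232)² + (0.187)²) = √(52.30182 + 0.03497) = 7.234 km
10: √((-6.360)² + (1.923)²) = √(40.44960 + 3.69793) = 6.644 km
11: √((6.053)² + (-7.068)²) = √(36.63881 + 49.95662) = 9.306 km
12: √((-9.521)² + (-4.672)²) = √(90.64944 + 21.82758) = 10.606 km
13: √((-9.822)² + (-10.375)²) = √(96.47168 + 107.64062) = 14.287 km
14: √((8.855)² + (-3.835)²) = √(78.41103 + 14.70722) = 9.650 km
15: √((0.979)² + (-10.288)²) = √(0.95844 + 105.84294) = 10.334 km
Minimum: 4 at 3.697 km.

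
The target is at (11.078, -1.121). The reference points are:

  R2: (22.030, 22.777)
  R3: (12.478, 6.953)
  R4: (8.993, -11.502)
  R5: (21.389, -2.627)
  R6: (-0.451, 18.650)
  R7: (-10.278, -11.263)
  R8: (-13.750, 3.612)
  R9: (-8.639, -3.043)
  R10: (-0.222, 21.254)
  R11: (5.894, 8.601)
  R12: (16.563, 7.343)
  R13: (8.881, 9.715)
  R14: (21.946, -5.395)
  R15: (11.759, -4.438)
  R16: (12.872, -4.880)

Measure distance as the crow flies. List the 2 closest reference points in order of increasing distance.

R15, R16

Distances from (11.078, -1.121):
R2: √((10.952)² + (23.898)²) = √(119.94630 + 571.11440) = 26.288
R3: √((1.400)² + (8.074)²) = √(1.96000 + 65.18948) = 8.194
R4: √((-2.085)² + (-10.381)²) = √(4.34722 + 107.76516) = 10.588
R5: √((10.311)² + (-1.506)²) = √(106.31672 + 2.26804) = 10.420
R6: √((-11.529)² + (19.771)²) = √(132.91784 + 390.89244) = 22.887
R7: √((-21.356)² + (-10.142)²) = √(456.07874 + 102.86016) = 23.642
R8: √((-24.828)² + (4.733)²) = √(616.42958 + 22.40129) = 25.275
R9: √((-19.717)² + (-1.922)²) = √(388.76009 + 3.69408) = 19.810
R10: √((-11.300)² + (22.375)²) = √(127.69000 + 500.64062) = 25.067
R11: √((-5.184)² + (9.722)²) = √(26.87386 + 94.51728) = 11.018
R12: √((5.485)² + (8.464)²) = √(30.08522 + 71.63930) = 10.086
R13: √((-2.197)² + (10.836)²) = √(4.82681 + 117.41890) = 11.056
R14: √((10.868)² + (-4.274)²) = √(118.11342 + 18.26708) = 11.678
R15: √((0.681)² + (-3.317)²) = √(0.46376 + 11.00249) = 3.386
R16: √((1.794)² + (-3.759)²) = √(3.21844 + 14.13008) = 4.165
Sorted: R15 (3.386) < R16 (4.165) < R3 (8.194) < R12 (10.086) < …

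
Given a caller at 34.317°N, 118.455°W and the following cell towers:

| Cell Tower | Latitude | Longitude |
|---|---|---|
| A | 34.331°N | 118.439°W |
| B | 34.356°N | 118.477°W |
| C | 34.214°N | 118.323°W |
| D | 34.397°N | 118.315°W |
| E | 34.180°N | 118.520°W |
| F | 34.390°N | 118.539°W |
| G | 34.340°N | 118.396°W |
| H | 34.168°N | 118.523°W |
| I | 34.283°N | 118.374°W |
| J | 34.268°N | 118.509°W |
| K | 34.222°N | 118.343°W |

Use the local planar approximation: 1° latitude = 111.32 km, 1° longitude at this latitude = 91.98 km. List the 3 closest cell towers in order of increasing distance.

Distances from 34.317°N, 118.455°W:
A: 2.144 km
B: 4.790 km
C: 16.700 km
D: 15.657 km
E: 16.381 km
F: 11.213 km
G: 6.000 km
H: 17.727 km
I: 8.357 km
J: 7.377 km
K: 14.764 km
Sorted: A (2.144 km) < B (4.790 km) < G (6.000 km) < J (7.377 km) < I (8.357 km) < …

A, B, G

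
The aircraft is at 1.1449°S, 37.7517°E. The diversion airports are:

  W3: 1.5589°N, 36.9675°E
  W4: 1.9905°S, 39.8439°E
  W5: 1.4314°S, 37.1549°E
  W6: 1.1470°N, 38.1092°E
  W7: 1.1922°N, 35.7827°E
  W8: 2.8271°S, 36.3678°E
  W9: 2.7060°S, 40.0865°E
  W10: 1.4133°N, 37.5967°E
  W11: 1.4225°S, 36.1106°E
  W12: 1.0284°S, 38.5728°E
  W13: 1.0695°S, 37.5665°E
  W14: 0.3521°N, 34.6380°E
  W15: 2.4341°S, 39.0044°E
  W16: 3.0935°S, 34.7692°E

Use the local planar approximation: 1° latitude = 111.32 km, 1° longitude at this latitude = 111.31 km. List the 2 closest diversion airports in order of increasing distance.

W13, W5

Distances from 1.1449°S, 37.7517°E:
W3: √((2.7038·111.32)² + (-0.7842·111.31)²) = √(90593.183801 + 7619.422244) = 313.3889 km
W4: √((-0.8456·111.32)² + (2.0922·111.31)²) = √(8860.869571 + 54234.390152) = 251.1877 km
W5: √((-0.2865·111.32)² + (-0.5968·111.31)²) = √(1017.174931 + 4412.919391) = 73.6892 km
W6: √((2.2919·111.32)² + (0.3575·111.31)²) = √(65093.515119 + 1583.508715) = 258.2189 km
W7: √((2.3371·111.32)² + (-1.9690·111.31)²) = √(67686.332987 + 48035.221513) = 340.1787 km
W8: √((-1.6822·111.32)² + (-1.3839·111.31)²) = √(35067.245404 + 23728.909728) = 242.4792 km
W9: √((-1.5611·111.32)² + (2.3348·111.31)²) = √(30200.062572 + 67541.038622) = 312.6357 km
W10: √((2.5582·111.32)² + (-0.1550·111.31)²) = √(81098.978599 + 297.667734) = 285.3010 km
W11: √((-0.2776·111.32)² + (-1.6411·111.31)²) = √(954.960304 + 33368.636152) = 185.2663 km
W12: √((0.1165·111.32)² + (0.8211·111.31)²) = √(168.189255 + 8353.345986) = 92.3122 km
W13: √((0.0754·111.32)² + (-0.1852·111.31)²) = √(70.451312 + 424.962228) = 22.2579 km
W14: √((1.4970·111.32)² + (-3.1137·111.31)²) = √(27770.902648 + 120121.818658) = 384.5682 km
W15: √((-1.2892·111.32)² + (1.2527·111.31)²) = √(20596.194717 + 19442.966162) = 200.0979 km
W16: √((-1.9486·111.32)² + (-2.9825·111.31)²) = √(47053.484667 + 110212.098121) = 396.5672 km
Sorted: W13 (22.2579 km) < W5 (73.6892 km) < W12 (92.3122 km) < W11 (185.2663 km) < …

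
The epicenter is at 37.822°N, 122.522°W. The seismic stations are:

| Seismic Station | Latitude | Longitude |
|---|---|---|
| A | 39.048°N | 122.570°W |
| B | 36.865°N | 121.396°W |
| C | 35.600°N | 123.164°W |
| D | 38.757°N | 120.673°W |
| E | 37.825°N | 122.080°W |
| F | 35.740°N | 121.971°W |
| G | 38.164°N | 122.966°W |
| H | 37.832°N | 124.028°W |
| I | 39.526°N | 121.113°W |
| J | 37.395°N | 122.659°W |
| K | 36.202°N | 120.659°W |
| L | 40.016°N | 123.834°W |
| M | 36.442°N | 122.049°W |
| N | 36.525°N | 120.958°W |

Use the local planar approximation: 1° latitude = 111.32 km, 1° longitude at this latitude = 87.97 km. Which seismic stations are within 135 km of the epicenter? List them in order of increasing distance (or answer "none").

Distances from 37.822°N, 122.522°W:
A: √((1.226·111.32)² + (-0.048·87.97)²) = √(18626.33183 + 17.83001) = 136.544 km
B: √((-0.957·111.32)² + (1.126·87.97)²) = √(11349.33122 + 9811.73850) = 145.468 km
C: √((-2.222·111.32)² + (-0.642·87.97)²) = √(61183.52640 + 3189.62216) = 253.719 km
D: √((0.935·111.32)² + (1.849·87.97)²) = √(10833.52069 + 26457.14675) = 193.108 km
E: √((0.003·111.32)² + (0.442·87.97)²) = √(0.11153 + 1511.86747) = 38.884 km
F: √((-2.082·111.32)² + (0.551·87.97)²) = √(53716.51707 + 2349.48340) = 236.783 km
G: √((0.342·111.32)² + (-0.444·87.97)²) = √(1449.43454 + 1525.58048) = 54.544 km
H: √((0.010·111.32)² + (-1.506·87.97)²) = √(1.23921 + 17551.69760) = 132.487 km
I: √((1.704·111.32)² + (1.409·87.97)²) = √(35982.02295 + 15363.53557) = 226.596 km
J: √((-0.427·111.32)² + (-0.137·87.97)²) = √(2259.44693 + 145.24805) = 49.038 km
K: √((-1.620·111.32)² + (1.863·87.97)²) = √(32521.93851 + 26859.31260) = 243.683 km
L: √((2.194·111.32)² + (-1.312·87.97)²) = √(59651.26277 + 13321.00079) = 270.134 km
M: √((-1.380·111.32)² + (0.473·87.97)²) = √(23599.59599 + 1731.37629) = 159.157 km
N: √((-1.297·111.32)² + (1.564·87.97)²) = √(20846.17347 + 18929.65424) = 199.439 km
Threshold 135 km: E (38.884 km), J (49.038 km), G (54.544 km), H (132.487 km) are within range.

E, J, G, H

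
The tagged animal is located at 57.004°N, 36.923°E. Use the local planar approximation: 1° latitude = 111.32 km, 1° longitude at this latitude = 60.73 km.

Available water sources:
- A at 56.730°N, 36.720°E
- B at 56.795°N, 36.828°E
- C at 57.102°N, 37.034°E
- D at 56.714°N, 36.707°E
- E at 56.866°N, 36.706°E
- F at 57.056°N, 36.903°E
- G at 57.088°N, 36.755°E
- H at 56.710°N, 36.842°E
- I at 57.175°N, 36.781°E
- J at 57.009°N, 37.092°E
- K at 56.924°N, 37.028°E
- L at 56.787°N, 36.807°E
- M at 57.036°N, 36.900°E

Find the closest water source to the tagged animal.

Distances from 57.004°N, 36.923°E:
A: √((-0.274·111.32)² + (-0.203·60.73)²) = √(930.35248 + 151.98427) = 32.899 km
B: √((-0.209·111.32)² + (-0.095·60.73)²) = √(541.30117 + 33.28540) = 23.971 km
C: √((0.098·111.32)² + (0.111·60.73)²) = √(119.01414 + 45.44149) = 12.824 km
D: √((-0.290·111.32)² + (-0.216·60.73)²) = √(1042.17918 + 172.07353) = 34.846 km
E: √((-0.138·111.32)² + (-0.217·60.73)²) = √(235.99596 + 173.67049) = 20.240 km
F: √((0.052·111.32)² + (-0.020·60.73)²) = √(33.50835 + 1.47525) = 5.915 km
G: √((0.084·111.32)² + (-0.168·60.73)²) = √(87.43896 + 104.09386) = 13.840 km
H: √((-0.294·111.32)² + (-0.081·60.73)²) = √(1071.12722 + 24.19784) = 33.096 km
I: √((0.171·111.32)² + (-0.142·60.73)²) = √(362.35864 + 74.36751) = 20.898 km
J: √((0.005·111.32)² + (0.169·60.73)²) = √(0.30980 + 105.33676) = 10.278 km
K: √((-0.080·111.32)² + (0.105·60.73)²) = √(79.30971 + 40.66167) = 10.953 km
L: √((-0.217·111.32)² + (-0.116·60.73)²) = √(583.53359 + 49.62752) = 25.163 km
M: √((0.032·111.32)² + (-0.023·60.73)²) = √(12.68955 + 1.95102) = 3.826 km
Minimum: M at 3.826 km.

M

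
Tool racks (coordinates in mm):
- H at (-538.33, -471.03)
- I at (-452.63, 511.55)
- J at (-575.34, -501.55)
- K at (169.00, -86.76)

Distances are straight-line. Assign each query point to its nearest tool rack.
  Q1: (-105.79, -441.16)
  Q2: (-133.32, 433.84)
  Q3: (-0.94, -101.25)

Q1 at (-105.79, -441.16):
  H: √((-432.54)² + (-29.87)²) = √(187090.8516 + 892.2169) = 433.57 mm
  I: √((-346.84)² + (952.71)²) = √(120297.9856 + 907656.3441) = 1013.88 mm
  J: √((-469.55)² + (-60.39)²) = √(220477.2025 + 3646.9521) = 473.42 mm
  K: √((274.79)² + (354.40)²) = √(75509.5441 + 125599.3600) = 448.45 mm
  → nearest: H (433.57 mm)
Q2 at (-133.32, 433.84):
  H: √((-405.01)² + (-904.87)²) = √(164033.1001 + 818789.7169) = 991.37 mm
  I: √((-319.31)² + (77.71)²) = √(101958.8761 + 6038.8441) = 328.63 mm
  J: √((-442.02)² + (-935.39)²) = √(195381.6804 + 874954.4521) = 1034.57 mm
  K: √((302.32)² + (-520.60)²) = √(91397.3824 + 271024.3600) = 602.01 mm
  → nearest: I (328.63 mm)
Q3 at (-0.94, -101.25):
  H: √((-537.39)² + (-369.78)²) = √(288788.0121 + 136737.2484) = 652.32 mm
  I: √((-451.69)² + (612.80)²) = √(204023.8561 + 375523.8400) = 761.28 mm
  J: √((-574.40)² + (-400.30)²) = √(329935.3600 + 160240.0900) = 700.13 mm
  K: √((169.94)² + (14.49)²) = √(28879.6036 + 209.9601) = 170.56 mm
  → nearest: K (170.56 mm)

Q1→H; Q2→I; Q3→K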